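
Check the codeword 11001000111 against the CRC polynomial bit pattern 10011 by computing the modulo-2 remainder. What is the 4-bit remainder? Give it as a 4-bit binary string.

Modulo-2 division of 11001000111 by 10011:
  pos 0: 11001 XOR 10011 = 01010
  pos 1: 10100 XOR 10011 = 00111
  pos 3: 11100 XOR 10011 = 01111
  pos 4: 11111 XOR 10011 = 01100
  pos 5: 11001 XOR 10011 = 01010
  pos 6: 10101 XOR 10011 = 00110
Remainder = 0110 (nonzero — an error is detected).

0110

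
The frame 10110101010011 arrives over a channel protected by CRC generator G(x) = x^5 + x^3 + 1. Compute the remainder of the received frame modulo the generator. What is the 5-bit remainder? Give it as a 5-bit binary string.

10010

Modulo-2 division of 10110101010011 by 101001:
  pos 0: 101101 XOR 101001 = 000100
  pos 3: 100010 XOR 101001 = 001011
  pos 5: 101110 XOR 101001 = 000111
  pos 8: 111011 XOR 101001 = 010010
Remainder = 10010 (nonzero — an error is detected).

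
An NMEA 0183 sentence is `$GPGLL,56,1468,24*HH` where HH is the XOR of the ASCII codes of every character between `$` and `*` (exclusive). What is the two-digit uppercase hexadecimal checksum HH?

XOR the ASCII codes of the payload characters:
  'G' = 0x47 → acc = 0x47
  'P' = 0x50 → acc = 0x17
  'G' = 0x47 → acc = 0x50
  'L' = 0x4C → acc = 0x1C
  'L' = 0x4C → acc = 0x50
  ',' = 0x2C → acc = 0x7C
  '5' = 0x35 → acc = 0x49
  '6' = 0x36 → acc = 0x7F
  ',' = 0x2C → acc = 0x53
  '1' = 0x31 → acc = 0x62
  '4' = 0x34 → acc = 0x56
  '6' = 0x36 → acc = 0x60
  '8' = 0x38 → acc = 0x58
  ',' = 0x2C → acc = 0x74
  '2' = 0x32 → acc = 0x46
  '4' = 0x34 → acc = 0x72
Checksum = 0x72.

72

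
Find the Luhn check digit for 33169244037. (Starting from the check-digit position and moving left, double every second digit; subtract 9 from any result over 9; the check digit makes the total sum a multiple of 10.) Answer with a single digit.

Partial digits right→left: 7 3 0 4 4 2 9 6 1 3 3
Double every second digit counting from the check-digit position (so the 1st, 3rd, 5th, ... of the partial from the right).
  doubled (with −9 where >9): 5 0 8 9 2 6 → sum 30
  kept as-is: 3 4 2 6 3 → sum 18
Total = 30 + 18 = 48.
Check digit = (10 − (48 mod 10)) mod 10 = 2.

2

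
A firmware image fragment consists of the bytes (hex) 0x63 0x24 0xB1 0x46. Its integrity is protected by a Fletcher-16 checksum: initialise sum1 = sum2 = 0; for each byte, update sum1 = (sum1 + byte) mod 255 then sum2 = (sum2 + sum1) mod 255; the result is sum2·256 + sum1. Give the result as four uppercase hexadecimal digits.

A37F

Running sums (mod 255):
  after byte 0 (0x63): sum1=99, sum2=99
  after byte 1 (0x24): sum1=135, sum2=234
  after byte 2 (0xB1): sum1=57, sum2=36
  after byte 3 (0x46): sum1=127, sum2=163
Checksum = sum2·256 + sum1 = 163·256 + 127 = 41855 = 0xA37F.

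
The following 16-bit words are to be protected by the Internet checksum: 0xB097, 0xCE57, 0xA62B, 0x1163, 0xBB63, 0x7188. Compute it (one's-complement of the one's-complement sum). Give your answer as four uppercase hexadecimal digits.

One's-complement addition (fold any carry out of bit 15 back into bit 0):
  0xB097 + 0xCE57 = 0x17EEE → wrap carry → 0x7EEF
  0x7EEF + 0xA62B = 0x1251A → wrap carry → 0x251B
  0x251B + 0x1163 = 0x0367E
  0x367E + 0xBB63 = 0x0F1E1
  0xF1E1 + 0x7188 = 0x16369 → wrap carry → 0x636A
One's-complement sum = 0x636A.
Checksum = ~0x636A & 0xFFFF = 0x9C95.

9C95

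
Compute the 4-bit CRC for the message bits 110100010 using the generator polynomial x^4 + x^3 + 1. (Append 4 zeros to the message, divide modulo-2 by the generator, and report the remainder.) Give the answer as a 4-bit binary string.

0000

Append 4 zeros: 1101000100000. Divide by 11001 (XOR where the leading bit is 1):
  pos 0: 11010 XOR 11001 = 00011
  pos 3: 11001 XOR 11001 = 00000
Remainder (last 4 bits) = 0000. This is the CRC / FCS.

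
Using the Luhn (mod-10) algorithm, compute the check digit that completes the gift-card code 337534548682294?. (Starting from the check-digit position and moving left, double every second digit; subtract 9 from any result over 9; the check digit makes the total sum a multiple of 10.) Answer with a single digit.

3

Partial digits right→left: 4 9 2 2 8 6 8 4 5 4 3 5 7 3 3
Double every second digit counting from the check-digit position (so the 1st, 3rd, 5th, ... of the partial from the right).
  doubled (with −9 where >9): 8 4 7 7 1 6 5 6 → sum 44
  kept as-is: 9 2 6 4 4 5 3 → sum 33
Total = 44 + 33 = 77.
Check digit = (10 − (77 mod 10)) mod 10 = 3.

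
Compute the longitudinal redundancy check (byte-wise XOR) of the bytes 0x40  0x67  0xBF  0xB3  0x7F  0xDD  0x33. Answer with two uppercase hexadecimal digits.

XOR the bytes together:
  start with 0x40
  0x40 ⊕ 0x67 = 0x27
  0x27 ⊕ 0xBF = 0x98
  0x98 ⊕ 0xB3 = 0x2B
  0x2B ⊕ 0x7F = 0x54
  0x54 ⊕ 0xDD = 0x89
  0x89 ⊕ 0x33 = 0xBA

BA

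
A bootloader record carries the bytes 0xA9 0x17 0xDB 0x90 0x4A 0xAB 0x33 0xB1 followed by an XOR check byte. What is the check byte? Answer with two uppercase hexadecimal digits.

96

XOR the bytes together:
  start with 0xA9
  0xA9 ⊕ 0x17 = 0xBE
  0xBE ⊕ 0xDB = 0x65
  0x65 ⊕ 0x90 = 0xF5
  0xF5 ⊕ 0x4A = 0xBF
  0xBF ⊕ 0xAB = 0x14
  0x14 ⊕ 0x33 = 0x27
  0x27 ⊕ 0xB1 = 0x96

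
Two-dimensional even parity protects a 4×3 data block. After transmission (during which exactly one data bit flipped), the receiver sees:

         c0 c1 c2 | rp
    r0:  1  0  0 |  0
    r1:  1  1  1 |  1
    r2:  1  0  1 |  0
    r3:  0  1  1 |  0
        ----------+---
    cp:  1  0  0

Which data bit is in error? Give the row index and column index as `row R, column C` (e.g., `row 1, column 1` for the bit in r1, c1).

row 0, column 2

Recompute each row's even parity and compare to rp:
  r0: data parity 1, sent rp 0 → mismatch
  r1: data parity 1, sent rp 1 → ok
  r2: data parity 0, sent rp 0 → ok
  r3: data parity 0, sent rp 0 → ok
Recompute each column's even parity and compare to cp:
  c0: data parity 1, sent cp 1 → ok
  c1: data parity 0, sent cp 0 → ok
  c2: data parity 1, sent cp 0 → mismatch
Exactly one row (r0) and one column (c2) fail → the flipped bit is at their intersection.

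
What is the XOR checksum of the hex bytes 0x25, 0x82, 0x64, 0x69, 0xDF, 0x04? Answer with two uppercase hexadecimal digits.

71

XOR the bytes together:
  start with 0x25
  0x25 ⊕ 0x82 = 0xA7
  0xA7 ⊕ 0x64 = 0xC3
  0xC3 ⊕ 0x69 = 0xAA
  0xAA ⊕ 0xDF = 0x75
  0x75 ⊕ 0x04 = 0x71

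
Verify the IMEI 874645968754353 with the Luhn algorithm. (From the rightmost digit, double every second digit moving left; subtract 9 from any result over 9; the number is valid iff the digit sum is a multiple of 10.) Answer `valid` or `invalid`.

valid

From the right, keep odd positions and double even positions (subtract 9 from any doubled value over 9):
  doubled (positions 2,4,...): 1 8 5 3 1 3 5 → sum 26
  kept (positions 1,3,...): 3 3 5 8 9 4 4 8 → sum 44
Total = 70.
70 mod 10 = 0, so the number is valid.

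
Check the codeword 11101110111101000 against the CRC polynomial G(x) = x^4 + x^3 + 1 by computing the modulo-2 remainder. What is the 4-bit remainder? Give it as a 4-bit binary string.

Modulo-2 division of 11101110111101000 by 11001:
  pos 0: 11101 XOR 11001 = 00100
  pos 2: 10011 XOR 11001 = 01010
  pos 3: 10100 XOR 11001 = 01101
  pos 4: 11011 XOR 11001 = 00010
  pos 7: 10111 XOR 11001 = 01110
  pos 8: 11100 XOR 11001 = 00101
  pos 10: 10110 XOR 11001 = 01111
  pos 11: 11110 XOR 11001 = 00111
Remainder = 1110 (nonzero — an error is detected).

1110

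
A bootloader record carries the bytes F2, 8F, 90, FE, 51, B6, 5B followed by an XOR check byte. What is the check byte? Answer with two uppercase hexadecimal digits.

XOR the bytes together:
  start with 0xF2
  0xF2 ⊕ 0x8F = 0x7D
  0x7D ⊕ 0x90 = 0xED
  0xED ⊕ 0xFE = 0x13
  0x13 ⊕ 0x51 = 0x42
  0x42 ⊕ 0xB6 = 0xF4
  0xF4 ⊕ 0x5B = 0xAF

AF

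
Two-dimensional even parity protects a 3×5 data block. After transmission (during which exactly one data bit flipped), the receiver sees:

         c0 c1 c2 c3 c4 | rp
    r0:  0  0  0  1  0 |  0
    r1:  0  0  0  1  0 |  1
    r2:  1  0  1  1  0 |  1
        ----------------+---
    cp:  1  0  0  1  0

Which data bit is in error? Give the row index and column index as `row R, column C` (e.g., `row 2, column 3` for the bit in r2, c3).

row 0, column 2

Recompute each row's even parity and compare to rp:
  r0: data parity 1, sent rp 0 → mismatch
  r1: data parity 1, sent rp 1 → ok
  r2: data parity 1, sent rp 1 → ok
Recompute each column's even parity and compare to cp:
  c0: data parity 1, sent cp 1 → ok
  c1: data parity 0, sent cp 0 → ok
  c2: data parity 1, sent cp 0 → mismatch
  c3: data parity 1, sent cp 1 → ok
  c4: data parity 0, sent cp 0 → ok
Exactly one row (r0) and one column (c2) fail → the flipped bit is at their intersection.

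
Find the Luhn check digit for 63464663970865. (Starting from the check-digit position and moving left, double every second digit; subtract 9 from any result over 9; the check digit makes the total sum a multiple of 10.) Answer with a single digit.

4

Partial digits right→left: 5 6 8 0 7 9 3 6 6 4 6 4 3 6
Double every second digit counting from the check-digit position (so the 1st, 3rd, 5th, ... of the partial from the right).
  doubled (with −9 where >9): 1 7 5 6 3 3 6 → sum 31
  kept as-is: 6 0 9 6 4 4 6 → sum 35
Total = 31 + 35 = 66.
Check digit = (10 − (66 mod 10)) mod 10 = 4.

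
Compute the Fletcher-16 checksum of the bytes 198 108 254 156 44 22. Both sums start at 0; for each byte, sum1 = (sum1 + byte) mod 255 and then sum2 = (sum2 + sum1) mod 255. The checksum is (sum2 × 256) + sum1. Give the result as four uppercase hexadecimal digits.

Running sums (mod 255):
  after byte 0 (198): sum1=198, sum2=198
  after byte 1 (108): sum1=51, sum2=249
  after byte 2 (254): sum1=50, sum2=44
  after byte 3 (156): sum1=206, sum2=250
  after byte 4 (44): sum1=250, sum2=245
  after byte 5 (22): sum1=17, sum2=7
Checksum = sum2·256 + sum1 = 7·256 + 17 = 1809 = 0x0711.

0711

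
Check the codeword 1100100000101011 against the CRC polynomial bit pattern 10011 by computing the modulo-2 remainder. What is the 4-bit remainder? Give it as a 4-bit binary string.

Modulo-2 division of 1100100000101011 by 10011:
  pos 0: 11001 XOR 10011 = 01010
  pos 1: 10100 XOR 10011 = 00111
  pos 3: 11100 XOR 10011 = 01111
  pos 4: 11110 XOR 10011 = 01101
  pos 5: 11010 XOR 10011 = 01001
  pos 6: 10011 XOR 10011 = 00000
Remainder = 1011 (nonzero — an error is detected).

1011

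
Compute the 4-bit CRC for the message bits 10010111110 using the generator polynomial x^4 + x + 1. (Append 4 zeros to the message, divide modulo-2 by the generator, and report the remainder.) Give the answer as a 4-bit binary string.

1001

Append 4 zeros: 100101111100000. Divide by 10011 (XOR where the leading bit is 1):
  pos 0: 10010 XOR 10011 = 00001
  pos 4: 11111 XOR 10011 = 01100
  pos 5: 11001 XOR 10011 = 01010
  pos 6: 10100 XOR 10011 = 00111
  pos 8: 11100 XOR 10011 = 01111
  pos 9: 11110 XOR 10011 = 01101
  pos 10: 11010 XOR 10011 = 01001
Remainder (last 4 bits) = 1001. This is the CRC / FCS.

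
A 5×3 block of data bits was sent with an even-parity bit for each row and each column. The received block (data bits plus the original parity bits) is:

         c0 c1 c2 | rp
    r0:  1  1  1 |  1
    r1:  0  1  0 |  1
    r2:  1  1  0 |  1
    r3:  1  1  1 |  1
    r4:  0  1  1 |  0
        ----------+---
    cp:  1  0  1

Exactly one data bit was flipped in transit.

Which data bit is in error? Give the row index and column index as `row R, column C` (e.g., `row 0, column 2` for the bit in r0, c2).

row 2, column 1

Recompute each row's even parity and compare to rp:
  r0: data parity 1, sent rp 1 → ok
  r1: data parity 1, sent rp 1 → ok
  r2: data parity 0, sent rp 1 → mismatch
  r3: data parity 1, sent rp 1 → ok
  r4: data parity 0, sent rp 0 → ok
Recompute each column's even parity and compare to cp:
  c0: data parity 1, sent cp 1 → ok
  c1: data parity 1, sent cp 0 → mismatch
  c2: data parity 1, sent cp 1 → ok
Exactly one row (r2) and one column (c1) fail → the flipped bit is at their intersection.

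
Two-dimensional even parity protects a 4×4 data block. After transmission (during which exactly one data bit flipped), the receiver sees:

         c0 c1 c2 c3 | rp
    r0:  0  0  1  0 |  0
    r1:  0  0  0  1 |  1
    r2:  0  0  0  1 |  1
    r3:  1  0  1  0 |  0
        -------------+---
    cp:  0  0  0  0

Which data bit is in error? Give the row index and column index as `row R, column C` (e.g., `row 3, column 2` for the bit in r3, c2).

row 0, column 0

Recompute each row's even parity and compare to rp:
  r0: data parity 1, sent rp 0 → mismatch
  r1: data parity 1, sent rp 1 → ok
  r2: data parity 1, sent rp 1 → ok
  r3: data parity 0, sent rp 0 → ok
Recompute each column's even parity and compare to cp:
  c0: data parity 1, sent cp 0 → mismatch
  c1: data parity 0, sent cp 0 → ok
  c2: data parity 0, sent cp 0 → ok
  c3: data parity 0, sent cp 0 → ok
Exactly one row (r0) and one column (c0) fail → the flipped bit is at their intersection.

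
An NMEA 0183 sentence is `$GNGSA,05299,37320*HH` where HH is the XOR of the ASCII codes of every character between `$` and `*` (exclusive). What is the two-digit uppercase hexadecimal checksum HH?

XOR the ASCII codes of the payload characters:
  'G' = 0x47 → acc = 0x47
  'N' = 0x4E → acc = 0x09
  'G' = 0x47 → acc = 0x4E
  'S' = 0x53 → acc = 0x1D
  'A' = 0x41 → acc = 0x5C
  ',' = 0x2C → acc = 0x70
  '0' = 0x30 → acc = 0x40
  '5' = 0x35 → acc = 0x75
  '2' = 0x32 → acc = 0x47
  '9' = 0x39 → acc = 0x7E
  '9' = 0x39 → acc = 0x47
  ',' = 0x2C → acc = 0x6B
  '3' = 0x33 → acc = 0x58
  '7' = 0x37 → acc = 0x6F
  '3' = 0x33 → acc = 0x5C
  '2' = 0x32 → acc = 0x6E
  '0' = 0x30 → acc = 0x5E
Checksum = 0x5E.

5E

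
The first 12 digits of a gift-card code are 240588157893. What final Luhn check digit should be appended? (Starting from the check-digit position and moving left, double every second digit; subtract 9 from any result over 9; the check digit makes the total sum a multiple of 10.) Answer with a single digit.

3

Partial digits right→left: 3 9 8 7 5 1 8 8 5 0 4 2
Double every second digit counting from the check-digit position (so the 1st, 3rd, 5th, ... of the partial from the right).
  doubled (with −9 where >9): 6 7 1 7 1 8 → sum 30
  kept as-is: 9 7 1 8 0 2 → sum 27
Total = 30 + 27 = 57.
Check digit = (10 − (57 mod 10)) mod 10 = 3.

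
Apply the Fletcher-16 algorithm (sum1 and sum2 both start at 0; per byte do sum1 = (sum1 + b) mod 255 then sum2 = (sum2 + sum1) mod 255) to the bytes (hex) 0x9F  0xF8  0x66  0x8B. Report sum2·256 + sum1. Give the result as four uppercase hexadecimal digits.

C18A

Running sums (mod 255):
  after byte 0 (0x9F): sum1=159, sum2=159
  after byte 1 (0xF8): sum1=152, sum2=56
  after byte 2 (0x66): sum1=254, sum2=55
  after byte 3 (0x8B): sum1=138, sum2=193
Checksum = sum2·256 + sum1 = 193·256 + 138 = 49546 = 0xC18A.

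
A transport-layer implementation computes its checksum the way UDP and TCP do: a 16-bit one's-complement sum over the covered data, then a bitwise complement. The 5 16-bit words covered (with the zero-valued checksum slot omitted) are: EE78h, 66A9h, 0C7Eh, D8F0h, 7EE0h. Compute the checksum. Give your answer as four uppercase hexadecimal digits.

One's-complement addition (fold any carry out of bit 15 back into bit 0):
  0xEE78 + 0x66A9 = 0x15521 → wrap carry → 0x5522
  0x5522 + 0x0C7E = 0x061A0
  0x61A0 + 0xD8F0 = 0x13A90 → wrap carry → 0x3A91
  0x3A91 + 0x7EE0 = 0x0B971
One's-complement sum = 0xB971.
Checksum = ~0xB971 & 0xFFFF = 0x468E.

468E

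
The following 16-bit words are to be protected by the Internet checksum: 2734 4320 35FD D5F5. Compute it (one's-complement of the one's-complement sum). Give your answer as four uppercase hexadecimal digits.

One's-complement addition (fold any carry out of bit 15 back into bit 0):
  0x2734 + 0x4320 = 0x06A54
  0x6A54 + 0x35FD = 0x0A051
  0xA051 + 0xD5F5 = 0x17646 → wrap carry → 0x7647
One's-complement sum = 0x7647.
Checksum = ~0x7647 & 0xFFFF = 0x89B8.

89B8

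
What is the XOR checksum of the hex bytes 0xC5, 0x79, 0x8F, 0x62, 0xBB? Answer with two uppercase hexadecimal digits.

XOR the bytes together:
  start with 0xC5
  0xC5 ⊕ 0x79 = 0xBC
  0xBC ⊕ 0x8F = 0x33
  0x33 ⊕ 0x62 = 0x51
  0x51 ⊕ 0xBB = 0xEA

EA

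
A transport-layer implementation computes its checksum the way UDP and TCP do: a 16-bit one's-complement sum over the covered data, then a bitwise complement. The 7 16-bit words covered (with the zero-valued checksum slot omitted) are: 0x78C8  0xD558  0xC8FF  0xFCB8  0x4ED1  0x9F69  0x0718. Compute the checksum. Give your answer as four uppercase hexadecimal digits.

F6D2

One's-complement addition (fold any carry out of bit 15 back into bit 0):
  0x78C8 + 0xD558 = 0x14E20 → wrap carry → 0x4E21
  0x4E21 + 0xC8FF = 0x11720 → wrap carry → 0x1721
  0x1721 + 0xFCB8 = 0x113D9 → wrap carry → 0x13DA
  0x13DA + 0x4ED1 = 0x062AB
  0x62AB + 0x9F69 = 0x10214 → wrap carry → 0x0215
  0x0215 + 0x0718 = 0x0092D
One's-complement sum = 0x092D.
Checksum = ~0x092D & 0xFFFF = 0xF6D2.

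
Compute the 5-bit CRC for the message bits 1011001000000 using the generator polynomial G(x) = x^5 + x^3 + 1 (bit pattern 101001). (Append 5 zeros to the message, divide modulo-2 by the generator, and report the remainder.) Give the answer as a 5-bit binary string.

10010

Append 5 zeros: 101100100000000000. Divide by 101001 (XOR where the leading bit is 1):
  pos 0: 101100 XOR 101001 = 000101
  pos 3: 101100 XOR 101001 = 000101
  pos 6: 101000 XOR 101001 = 000001
  pos 11: 100000 XOR 101001 = 001001
Remainder (last 5 bits) = 10010. This is the CRC / FCS.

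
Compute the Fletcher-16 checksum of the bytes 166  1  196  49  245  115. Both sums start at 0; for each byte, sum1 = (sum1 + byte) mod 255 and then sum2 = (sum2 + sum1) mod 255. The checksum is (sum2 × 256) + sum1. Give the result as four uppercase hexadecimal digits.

Running sums (mod 255):
  after byte 0 (166): sum1=166, sum2=166
  after byte 1 (1): sum1=167, sum2=78
  after byte 2 (196): sum1=108, sum2=186
  after byte 3 (49): sum1=157, sum2=88
  after byte 4 (245): sum1=147, sum2=235
  after byte 5 (115): sum1=7, sum2=242
Checksum = sum2·256 + sum1 = 242·256 + 7 = 61959 = 0xF207.

F207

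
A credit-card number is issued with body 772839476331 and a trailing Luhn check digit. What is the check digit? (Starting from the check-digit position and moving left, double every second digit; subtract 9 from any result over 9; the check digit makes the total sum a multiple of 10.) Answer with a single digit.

Partial digits right→left: 1 3 3 6 7 4 9 3 8 2 7 7
Double every second digit counting from the check-digit position (so the 1st, 3rd, 5th, ... of the partial from the right).
  doubled (with −9 where >9): 2 6 5 9 7 5 → sum 34
  kept as-is: 3 6 4 3 2 7 → sum 25
Total = 34 + 25 = 59.
Check digit = (10 − (59 mod 10)) mod 10 = 1.

1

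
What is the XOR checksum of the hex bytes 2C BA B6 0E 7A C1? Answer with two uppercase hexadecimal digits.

95

XOR the bytes together:
  start with 0x2C
  0x2C ⊕ 0xBA = 0x96
  0x96 ⊕ 0xB6 = 0x20
  0x20 ⊕ 0x0E = 0x2E
  0x2E ⊕ 0x7A = 0x54
  0x54 ⊕ 0xC1 = 0x95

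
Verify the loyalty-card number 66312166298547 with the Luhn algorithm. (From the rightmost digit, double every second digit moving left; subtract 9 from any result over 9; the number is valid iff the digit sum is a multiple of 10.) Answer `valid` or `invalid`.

valid

From the right, keep odd positions and double even positions (subtract 9 from any doubled value over 9):
  doubled (positions 2,4,...): 8 7 4 3 4 6 3 → sum 35
  kept (positions 1,3,...): 7 5 9 6 1 1 6 → sum 35
Total = 70.
70 mod 10 = 0, so the number is valid.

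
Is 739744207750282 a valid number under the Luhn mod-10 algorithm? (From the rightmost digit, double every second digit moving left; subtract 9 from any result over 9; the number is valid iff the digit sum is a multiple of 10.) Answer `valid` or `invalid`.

From the right, keep odd positions and double even positions (subtract 9 from any doubled value over 9):
  doubled (positions 2,4,...): 7 0 5 0 8 5 6 → sum 31
  kept (positions 1,3,...): 2 2 5 7 2 4 9 7 → sum 38
Total = 69.
69 mod 10 = 9, so the number is invalid.

invalid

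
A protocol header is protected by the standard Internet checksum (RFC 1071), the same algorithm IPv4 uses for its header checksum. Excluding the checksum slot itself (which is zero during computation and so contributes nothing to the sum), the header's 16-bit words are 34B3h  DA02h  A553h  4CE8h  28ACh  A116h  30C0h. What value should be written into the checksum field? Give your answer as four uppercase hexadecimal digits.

048B

One's-complement addition (fold any carry out of bit 15 back into bit 0):
  0x34B3 + 0xDA02 = 0x10EB5 → wrap carry → 0x0EB6
  0x0EB6 + 0xA553 = 0x0B409
  0xB409 + 0x4CE8 = 0x100F1 → wrap carry → 0x00F2
  0x00F2 + 0x28AC = 0x0299E
  0x299E + 0xA116 = 0x0CAB4
  0xCAB4 + 0x30C0 = 0x0FB74
One's-complement sum = 0xFB74.
Checksum = ~0xFB74 & 0xFFFF = 0x048B.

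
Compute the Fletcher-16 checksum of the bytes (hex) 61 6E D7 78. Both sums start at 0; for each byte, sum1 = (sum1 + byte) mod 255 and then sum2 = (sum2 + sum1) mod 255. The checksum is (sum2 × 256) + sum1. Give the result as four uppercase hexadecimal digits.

F820

Running sums (mod 255):
  after byte 0 (61): sum1=97, sum2=97
  after byte 1 (6E): sum1=207, sum2=49
  after byte 2 (D7): sum1=167, sum2=216
  after byte 3 (78): sum1=32, sum2=248
Checksum = sum2·256 + sum1 = 248·256 + 32 = 63520 = 0xF820.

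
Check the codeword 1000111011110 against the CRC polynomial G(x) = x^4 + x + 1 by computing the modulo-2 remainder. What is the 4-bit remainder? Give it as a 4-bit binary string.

Modulo-2 division of 1000111011110 by 10011:
  pos 0: 10001 XOR 10011 = 00010
  pos 3: 10110 XOR 10011 = 00101
  pos 5: 10111 XOR 10011 = 00100
  pos 7: 10011 XOR 10011 = 00000
Remainder = 0000 (zero — the frame passes the CRC check).

0000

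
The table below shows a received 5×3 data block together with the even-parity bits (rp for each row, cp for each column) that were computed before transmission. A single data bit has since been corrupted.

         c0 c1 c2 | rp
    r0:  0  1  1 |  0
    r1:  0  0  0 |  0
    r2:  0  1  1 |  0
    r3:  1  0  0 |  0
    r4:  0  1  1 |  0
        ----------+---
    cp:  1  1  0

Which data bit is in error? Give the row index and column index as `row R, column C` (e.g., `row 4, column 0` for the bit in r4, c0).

Recompute each row's even parity and compare to rp:
  r0: data parity 0, sent rp 0 → ok
  r1: data parity 0, sent rp 0 → ok
  r2: data parity 0, sent rp 0 → ok
  r3: data parity 1, sent rp 0 → mismatch
  r4: data parity 0, sent rp 0 → ok
Recompute each column's even parity and compare to cp:
  c0: data parity 1, sent cp 1 → ok
  c1: data parity 1, sent cp 1 → ok
  c2: data parity 1, sent cp 0 → mismatch
Exactly one row (r3) and one column (c2) fail → the flipped bit is at their intersection.

row 3, column 2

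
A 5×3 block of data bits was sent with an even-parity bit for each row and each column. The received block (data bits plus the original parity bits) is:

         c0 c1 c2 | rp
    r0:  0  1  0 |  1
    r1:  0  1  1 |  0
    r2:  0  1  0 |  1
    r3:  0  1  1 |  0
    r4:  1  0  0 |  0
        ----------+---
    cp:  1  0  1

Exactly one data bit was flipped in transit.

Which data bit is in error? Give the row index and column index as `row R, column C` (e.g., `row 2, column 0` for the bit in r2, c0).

Recompute each row's even parity and compare to rp:
  r0: data parity 1, sent rp 1 → ok
  r1: data parity 0, sent rp 0 → ok
  r2: data parity 1, sent rp 1 → ok
  r3: data parity 0, sent rp 0 → ok
  r4: data parity 1, sent rp 0 → mismatch
Recompute each column's even parity and compare to cp:
  c0: data parity 1, sent cp 1 → ok
  c1: data parity 0, sent cp 0 → ok
  c2: data parity 0, sent cp 1 → mismatch
Exactly one row (r4) and one column (c2) fail → the flipped bit is at their intersection.

row 4, column 2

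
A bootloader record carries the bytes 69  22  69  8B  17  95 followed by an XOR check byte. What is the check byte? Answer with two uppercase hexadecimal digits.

XOR the bytes together:
  start with 0x69
  0x69 ⊕ 0x22 = 0x4B
  0x4B ⊕ 0x69 = 0x22
  0x22 ⊕ 0x8B = 0xA9
  0xA9 ⊕ 0x17 = 0xBE
  0xBE ⊕ 0x95 = 0x2B

2B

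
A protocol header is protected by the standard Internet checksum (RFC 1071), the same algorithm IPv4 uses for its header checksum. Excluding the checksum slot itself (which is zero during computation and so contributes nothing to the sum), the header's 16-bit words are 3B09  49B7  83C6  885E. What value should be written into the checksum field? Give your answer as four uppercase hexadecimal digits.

One's-complement addition (fold any carry out of bit 15 back into bit 0):
  0x3B09 + 0x49B7 = 0x084C0
  0x84C0 + 0x83C6 = 0x10886 → wrap carry → 0x0887
  0x0887 + 0x885E = 0x090E5
One's-complement sum = 0x90E5.
Checksum = ~0x90E5 & 0xFFFF = 0x6F1A.

6F1A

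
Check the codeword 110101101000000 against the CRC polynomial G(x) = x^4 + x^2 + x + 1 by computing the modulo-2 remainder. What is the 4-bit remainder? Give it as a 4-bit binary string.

Modulo-2 division of 110101101000000 by 10111:
  pos 0: 11010 XOR 10111 = 01101
  pos 1: 11011 XOR 10111 = 01100
  pos 2: 11001 XOR 10111 = 01110
  pos 3: 11100 XOR 10111 = 01011
  pos 4: 10111 XOR 10111 = 00000
Remainder = 0000 (zero — the frame passes the CRC check).

0000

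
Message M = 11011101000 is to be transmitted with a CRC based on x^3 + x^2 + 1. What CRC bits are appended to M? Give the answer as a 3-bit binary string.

000

Append 3 zeros: 11011101000000. Divide by 1101 (XOR where the leading bit is 1):
  pos 0: 1101 XOR 1101 = 0000
  pos 4: 1101 XOR 1101 = 0000
Remainder (last 3 bits) = 000. This is the CRC / FCS.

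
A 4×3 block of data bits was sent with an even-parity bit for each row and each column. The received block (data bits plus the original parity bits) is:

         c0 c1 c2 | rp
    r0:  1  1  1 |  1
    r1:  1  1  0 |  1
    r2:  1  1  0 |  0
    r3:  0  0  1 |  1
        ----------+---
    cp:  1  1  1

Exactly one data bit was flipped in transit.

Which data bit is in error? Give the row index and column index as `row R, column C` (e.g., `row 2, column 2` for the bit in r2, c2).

Recompute each row's even parity and compare to rp:
  r0: data parity 1, sent rp 1 → ok
  r1: data parity 0, sent rp 1 → mismatch
  r2: data parity 0, sent rp 0 → ok
  r3: data parity 1, sent rp 1 → ok
Recompute each column's even parity and compare to cp:
  c0: data parity 1, sent cp 1 → ok
  c1: data parity 1, sent cp 1 → ok
  c2: data parity 0, sent cp 1 → mismatch
Exactly one row (r1) and one column (c2) fail → the flipped bit is at their intersection.

row 1, column 2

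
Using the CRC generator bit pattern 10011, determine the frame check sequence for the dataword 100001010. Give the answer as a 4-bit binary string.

Append 4 zeros: 1000010100000. Divide by 10011 (XOR where the leading bit is 1):
  pos 0: 10000 XOR 10011 = 00011
  pos 3: 11101 XOR 10011 = 01110
  pos 4: 11100 XOR 10011 = 01111
  pos 5: 11110 XOR 10011 = 01101
  pos 6: 11010 XOR 10011 = 01001
  pos 7: 10010 XOR 10011 = 00001
Remainder (last 4 bits) = 0010. This is the CRC / FCS.

0010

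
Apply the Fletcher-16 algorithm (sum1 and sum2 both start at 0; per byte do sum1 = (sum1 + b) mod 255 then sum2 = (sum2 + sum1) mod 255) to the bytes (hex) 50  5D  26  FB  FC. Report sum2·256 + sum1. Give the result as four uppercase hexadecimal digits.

Running sums (mod 255):
  after byte 0 (50): sum1=80, sum2=80
  after byte 1 (5D): sum1=173, sum2=253
  after byte 2 (26): sum1=211, sum2=209
  after byte 3 (FB): sum1=207, sum2=161
  after byte 4 (FC): sum1=204, sum2=110
Checksum = sum2·256 + sum1 = 110·256 + 204 = 28364 = 0x6ECC.

6ECC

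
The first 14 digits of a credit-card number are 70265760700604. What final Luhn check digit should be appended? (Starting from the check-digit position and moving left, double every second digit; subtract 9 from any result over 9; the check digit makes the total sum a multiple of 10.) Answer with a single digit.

Partial digits right→left: 4 0 6 0 0 7 0 6 7 5 6 2 0 7
Double every second digit counting from the check-digit position (so the 1st, 3rd, 5th, ... of the partial from the right).
  doubled (with −9 where >9): 8 3 0 0 5 3 0 → sum 19
  kept as-is: 0 0 7 6 5 2 7 → sum 27
Total = 19 + 27 = 46.
Check digit = (10 − (46 mod 10)) mod 10 = 4.

4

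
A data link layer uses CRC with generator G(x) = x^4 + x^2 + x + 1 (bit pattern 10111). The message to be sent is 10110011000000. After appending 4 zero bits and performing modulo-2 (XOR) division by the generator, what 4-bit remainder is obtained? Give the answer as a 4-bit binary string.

Append 4 zeros: 101100110000000000. Divide by 10111 (XOR where the leading bit is 1):
  pos 0: 10110 XOR 10111 = 00001
  pos 4: 10110 XOR 10111 = 00001
  pos 8: 10000 XOR 10111 = 00111
  pos 10: 11100 XOR 10111 = 01011
  pos 11: 10110 XOR 10111 = 00001
Remainder (last 4 bits) = 0100. This is the CRC / FCS.

0100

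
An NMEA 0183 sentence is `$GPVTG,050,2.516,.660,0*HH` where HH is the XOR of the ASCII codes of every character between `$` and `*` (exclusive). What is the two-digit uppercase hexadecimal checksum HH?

67

XOR the ASCII codes of the payload characters:
  'G' = 0x47 → acc = 0x47
  'P' = 0x50 → acc = 0x17
  'V' = 0x56 → acc = 0x41
  'T' = 0x54 → acc = 0x15
  'G' = 0x47 → acc = 0x52
  ',' = 0x2C → acc = 0x7E
  '0' = 0x30 → acc = 0x4E
  '5' = 0x35 → acc = 0x7B
  '0' = 0x30 → acc = 0x4B
  ',' = 0x2C → acc = 0x67
  '2' = 0x32 → acc = 0x55
  '.' = 0x2E → acc = 0x7B
  '5' = 0x35 → acc = 0x4E
  '1' = 0x31 → acc = 0x7F
  '6' = 0x36 → acc = 0x49
  ',' = 0x2C → acc = 0x65
  '.' = 0x2E → acc = 0x4B
  '6' = 0x36 → acc = 0x7D
  '6' = 0x36 → acc = 0x4B
  '0' = 0x30 → acc = 0x7B
  ',' = 0x2C → acc = 0x57
  '0' = 0x30 → acc = 0x67
Checksum = 0x67.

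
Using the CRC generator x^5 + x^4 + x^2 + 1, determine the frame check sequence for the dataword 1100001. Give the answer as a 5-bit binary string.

11100

Append 5 zeros: 110000100000. Divide by 110101 (XOR where the leading bit is 1):
  pos 0: 110000 XOR 110101 = 000101
  pos 3: 101100 XOR 110101 = 011001
  pos 4: 110010 XOR 110101 = 000111
Remainder (last 5 bits) = 11100. This is the CRC / FCS.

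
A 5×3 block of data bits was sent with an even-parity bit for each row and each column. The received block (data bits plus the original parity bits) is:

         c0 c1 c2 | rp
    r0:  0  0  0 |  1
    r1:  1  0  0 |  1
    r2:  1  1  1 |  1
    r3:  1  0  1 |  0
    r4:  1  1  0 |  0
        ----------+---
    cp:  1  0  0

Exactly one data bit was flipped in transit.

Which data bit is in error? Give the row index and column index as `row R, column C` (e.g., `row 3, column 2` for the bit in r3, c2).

row 0, column 0

Recompute each row's even parity and compare to rp:
  r0: data parity 0, sent rp 1 → mismatch
  r1: data parity 1, sent rp 1 → ok
  r2: data parity 1, sent rp 1 → ok
  r3: data parity 0, sent rp 0 → ok
  r4: data parity 0, sent rp 0 → ok
Recompute each column's even parity and compare to cp:
  c0: data parity 0, sent cp 1 → mismatch
  c1: data parity 0, sent cp 0 → ok
  c2: data parity 0, sent cp 0 → ok
Exactly one row (r0) and one column (c0) fail → the flipped bit is at their intersection.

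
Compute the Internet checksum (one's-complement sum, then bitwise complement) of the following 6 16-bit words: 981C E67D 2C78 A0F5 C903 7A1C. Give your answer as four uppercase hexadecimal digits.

One's-complement addition (fold any carry out of bit 15 back into bit 0):
  0x981C + 0xE67D = 0x17E99 → wrap carry → 0x7E9A
  0x7E9A + 0x2C78 = 0x0AB12
  0xAB12 + 0xA0F5 = 0x14C07 → wrap carry → 0x4C08
  0x4C08 + 0xC903 = 0x1150B → wrap carry → 0x150C
  0x150C + 0x7A1C = 0x08F28
One's-complement sum = 0x8F28.
Checksum = ~0x8F28 & 0xFFFF = 0x70D7.

70D7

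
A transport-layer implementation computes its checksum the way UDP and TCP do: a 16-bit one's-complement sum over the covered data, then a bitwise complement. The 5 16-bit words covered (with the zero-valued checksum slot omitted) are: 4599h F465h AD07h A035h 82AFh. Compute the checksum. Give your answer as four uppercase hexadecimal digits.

F613

One's-complement addition (fold any carry out of bit 15 back into bit 0):
  0x4599 + 0xF465 = 0x139FE → wrap carry → 0x39FF
  0x39FF + 0xAD07 = 0x0E706
  0xE706 + 0xA035 = 0x1873B → wrap carry → 0x873C
  0x873C + 0x82AF = 0x109EB → wrap carry → 0x09EC
One's-complement sum = 0x09EC.
Checksum = ~0x09EC & 0xFFFF = 0xF613.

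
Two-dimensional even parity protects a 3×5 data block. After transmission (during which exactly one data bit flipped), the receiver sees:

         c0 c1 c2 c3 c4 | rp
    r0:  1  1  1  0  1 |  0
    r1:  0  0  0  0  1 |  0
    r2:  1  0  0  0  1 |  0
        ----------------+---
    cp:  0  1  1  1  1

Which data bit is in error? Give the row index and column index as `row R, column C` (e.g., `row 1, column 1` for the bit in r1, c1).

Recompute each row's even parity and compare to rp:
  r0: data parity 0, sent rp 0 → ok
  r1: data parity 1, sent rp 0 → mismatch
  r2: data parity 0, sent rp 0 → ok
Recompute each column's even parity and compare to cp:
  c0: data parity 0, sent cp 0 → ok
  c1: data parity 1, sent cp 1 → ok
  c2: data parity 1, sent cp 1 → ok
  c3: data parity 0, sent cp 1 → mismatch
  c4: data parity 1, sent cp 1 → ok
Exactly one row (r1) and one column (c3) fail → the flipped bit is at their intersection.

row 1, column 3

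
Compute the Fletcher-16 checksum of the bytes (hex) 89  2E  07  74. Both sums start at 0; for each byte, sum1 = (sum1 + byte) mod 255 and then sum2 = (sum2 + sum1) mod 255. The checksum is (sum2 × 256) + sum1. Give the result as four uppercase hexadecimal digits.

3333

Running sums (mod 255):
  after byte 0 (89): sum1=137, sum2=137
  after byte 1 (2E): sum1=183, sum2=65
  after byte 2 (07): sum1=190, sum2=0
  after byte 3 (74): sum1=51, sum2=51
Checksum = sum2·256 + sum1 = 51·256 + 51 = 13107 = 0x3333.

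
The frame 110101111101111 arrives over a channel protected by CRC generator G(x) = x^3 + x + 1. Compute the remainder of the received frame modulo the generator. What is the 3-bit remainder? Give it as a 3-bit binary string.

Modulo-2 division of 110101111101111 by 1011:
  pos 0: 1101 XOR 1011 = 0110
  pos 1: 1100 XOR 1011 = 0111
  pos 2: 1111 XOR 1011 = 0100
  pos 3: 1001 XOR 1011 = 0010
  pos 5: 1011 XOR 1011 = 0000
  pos 9: 1011 XOR 1011 = 0000
Remainder = 011 (nonzero — an error is detected).

011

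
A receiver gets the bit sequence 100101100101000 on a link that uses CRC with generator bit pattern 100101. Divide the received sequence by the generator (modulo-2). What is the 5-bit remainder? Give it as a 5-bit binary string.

00000

Modulo-2 division of 100101100101000 by 100101:
  pos 0: 100101 XOR 100101 = 000000
  pos 6: 100101 XOR 100101 = 000000
Remainder = 00000 (zero — the frame passes the CRC check).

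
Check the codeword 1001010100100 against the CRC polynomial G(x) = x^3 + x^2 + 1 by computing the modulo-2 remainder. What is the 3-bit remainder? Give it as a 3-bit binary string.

001

Modulo-2 division of 1001010100100 by 1101:
  pos 0: 1001 XOR 1101 = 0100
  pos 1: 1000 XOR 1101 = 0101
  pos 2: 1011 XOR 1101 = 0110
  pos 3: 1100 XOR 1101 = 0001
  pos 6: 1100 XOR 1101 = 0001
  pos 9: 1100 XOR 1101 = 0001
Remainder = 001 (nonzero — an error is detected).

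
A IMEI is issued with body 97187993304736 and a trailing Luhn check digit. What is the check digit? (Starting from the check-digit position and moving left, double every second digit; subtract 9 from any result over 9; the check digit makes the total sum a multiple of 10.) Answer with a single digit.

Partial digits right→left: 6 3 7 4 0 3 3 9 9 7 8 1 7 9
Double every second digit counting from the check-digit position (so the 1st, 3rd, 5th, ... of the partial from the right).
  doubled (with −9 where >9): 3 5 0 6 9 7 5 → sum 35
  kept as-is: 3 4 3 9 7 1 9 → sum 36
Total = 35 + 36 = 71.
Check digit = (10 − (71 mod 10)) mod 10 = 9.

9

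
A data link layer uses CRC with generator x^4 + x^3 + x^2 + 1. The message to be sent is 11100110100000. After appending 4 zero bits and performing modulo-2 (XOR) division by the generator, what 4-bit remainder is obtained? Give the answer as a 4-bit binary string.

0000

Append 4 zeros: 111001101000000000. Divide by 11101 (XOR where the leading bit is 1):
  pos 0: 11100 XOR 11101 = 00001
  pos 4: 11101 XOR 11101 = 00000
Remainder (last 4 bits) = 0000. This is the CRC / FCS.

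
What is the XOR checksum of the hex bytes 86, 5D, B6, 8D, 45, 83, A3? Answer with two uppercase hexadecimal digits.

85

XOR the bytes together:
  start with 0x86
  0x86 ⊕ 0x5D = 0xDB
  0xDB ⊕ 0xB6 = 0x6D
  0x6D ⊕ 0x8D = 0xE0
  0xE0 ⊕ 0x45 = 0xA5
  0xA5 ⊕ 0x83 = 0x26
  0x26 ⊕ 0xA3 = 0x85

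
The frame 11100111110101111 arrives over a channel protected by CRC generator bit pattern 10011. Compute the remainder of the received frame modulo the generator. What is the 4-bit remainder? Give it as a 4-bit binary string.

Modulo-2 division of 11100111110101111 by 10011:
  pos 0: 11100 XOR 10011 = 01111
  pos 1: 11111 XOR 10011 = 01100
  pos 2: 11001 XOR 10011 = 01010
  pos 3: 10101 XOR 10011 = 00110
  pos 5: 11011 XOR 10011 = 01000
  pos 6: 10000 XOR 10011 = 00011
  pos 9: 11101 XOR 10011 = 01110
  pos 10: 11101 XOR 10011 = 01110
  pos 11: 11101 XOR 10011 = 01110
  pos 12: 11101 XOR 10011 = 01110
Remainder = 1110 (nonzero — an error is detected).

1110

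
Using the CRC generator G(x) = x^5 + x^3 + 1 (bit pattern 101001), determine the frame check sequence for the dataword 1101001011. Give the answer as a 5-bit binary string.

Append 5 zeros: 110100101100000. Divide by 101001 (XOR where the leading bit is 1):
  pos 0: 110100 XOR 101001 = 011101
  pos 1: 111011 XOR 101001 = 010010
  pos 2: 100100 XOR 101001 = 001101
  pos 4: 110111 XOR 101001 = 011110
  pos 5: 111100 XOR 101001 = 010101
  pos 6: 101010 XOR 101001 = 000011
Remainder (last 5 bits) = 11000. This is the CRC / FCS.

11000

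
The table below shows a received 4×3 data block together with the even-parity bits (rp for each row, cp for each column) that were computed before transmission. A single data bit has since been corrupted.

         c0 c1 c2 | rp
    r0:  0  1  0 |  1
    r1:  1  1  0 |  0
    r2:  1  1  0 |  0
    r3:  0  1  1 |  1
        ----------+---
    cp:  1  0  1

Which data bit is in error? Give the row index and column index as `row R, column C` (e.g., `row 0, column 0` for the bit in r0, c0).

row 3, column 0

Recompute each row's even parity and compare to rp:
  r0: data parity 1, sent rp 1 → ok
  r1: data parity 0, sent rp 0 → ok
  r2: data parity 0, sent rp 0 → ok
  r3: data parity 0, sent rp 1 → mismatch
Recompute each column's even parity and compare to cp:
  c0: data parity 0, sent cp 1 → mismatch
  c1: data parity 0, sent cp 0 → ok
  c2: data parity 1, sent cp 1 → ok
Exactly one row (r3) and one column (c0) fail → the flipped bit is at their intersection.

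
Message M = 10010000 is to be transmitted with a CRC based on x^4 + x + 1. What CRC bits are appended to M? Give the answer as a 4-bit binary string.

1011

Append 4 zeros: 100100000000. Divide by 10011 (XOR where the leading bit is 1):
  pos 0: 10010 XOR 10011 = 00001
  pos 4: 10000 XOR 10011 = 00011
  pos 7: 11000 XOR 10011 = 01011
Remainder (last 4 bits) = 1011. This is the CRC / FCS.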